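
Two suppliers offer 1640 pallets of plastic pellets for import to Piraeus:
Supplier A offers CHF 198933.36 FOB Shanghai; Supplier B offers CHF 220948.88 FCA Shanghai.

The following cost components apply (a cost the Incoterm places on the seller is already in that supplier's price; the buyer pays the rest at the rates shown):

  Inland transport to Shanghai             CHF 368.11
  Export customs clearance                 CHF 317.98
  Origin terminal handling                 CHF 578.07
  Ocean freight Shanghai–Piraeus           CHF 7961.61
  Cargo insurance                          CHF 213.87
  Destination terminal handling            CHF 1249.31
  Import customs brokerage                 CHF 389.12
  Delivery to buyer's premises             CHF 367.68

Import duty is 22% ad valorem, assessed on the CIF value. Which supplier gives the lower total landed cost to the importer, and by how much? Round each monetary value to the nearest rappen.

Supplier A is cheaper by CHF 27564.18

Supplier A (FOB):
CIF value = FOB price + freight + insurance = 198933.36 + 7961.61 + 213.87 = 207108.84
Import duty = 207108.84 × 22% = 45563.94
Buyer bears (A): 7961.61 + 213.87 + 1249.31 + 389.12 + 367.68 = 10181.59
Landed cost (A) = invoice 198933.36 + 10181.59 + duty 45563.94 = 254678.89
Supplier B (FCA):
CIF value = FCA price + origin terminal + freight + insurance = 220948.88 + 578.07 + 7961.61 + 213.87 = 229702.43
Import duty = 229702.43 × 22% = 50534.53
Buyer bears (B): 578.07 + 7961.61 + 213.87 + 1249.31 + 389.12 + 367.68 = 10759.66
Landed cost (B) = invoice 220948.88 + 10759.66 + duty 50534.53 = 282243.07
Difference = |254678.89 − 282243.07| = 27564.18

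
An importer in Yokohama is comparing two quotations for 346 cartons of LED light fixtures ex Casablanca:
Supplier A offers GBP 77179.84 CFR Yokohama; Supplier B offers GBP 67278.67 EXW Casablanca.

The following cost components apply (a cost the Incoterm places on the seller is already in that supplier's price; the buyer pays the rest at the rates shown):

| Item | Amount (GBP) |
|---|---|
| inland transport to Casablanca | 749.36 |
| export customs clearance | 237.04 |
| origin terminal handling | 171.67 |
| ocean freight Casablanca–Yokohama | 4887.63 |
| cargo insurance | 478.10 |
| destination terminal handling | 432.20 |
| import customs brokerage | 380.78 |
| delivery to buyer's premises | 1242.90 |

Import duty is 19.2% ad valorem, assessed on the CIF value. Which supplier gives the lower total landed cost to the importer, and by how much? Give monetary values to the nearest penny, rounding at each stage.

Supplier B is cheaper by GBP 4595.72

Supplier A (CFR):
CIF value = CFR price + insurance = 77179.84 + 478.10 = 77657.94
Import duty = 77657.94 × 19.2% = 14910.32
Buyer bears (A): 478.10 + 432.20 + 380.78 + 1242.90 = 2533.98
Landed cost (A) = invoice 77179.84 + 2533.98 + duty 14910.32 = 94624.14
Supplier B (EXW):
CIF value = EXW price + inland to port + export clearance + origin terminal + freight + insurance = 67278.67 + 749.36 + 237.04 + 171.67 + 4887.63 + 478.10 = 73802.47
Import duty = 73802.47 × 19.2% = 14170.07
Buyer bears (B): 749.36 + 237.04 + 171.67 + 4887.63 + 478.10 + 432.20 + 380.78 + 1242.90 = 8579.68
Landed cost (B) = invoice 67278.67 + 8579.68 + duty 14170.07 = 90028.42
Difference = |94624.14 − 90028.42| = 4595.72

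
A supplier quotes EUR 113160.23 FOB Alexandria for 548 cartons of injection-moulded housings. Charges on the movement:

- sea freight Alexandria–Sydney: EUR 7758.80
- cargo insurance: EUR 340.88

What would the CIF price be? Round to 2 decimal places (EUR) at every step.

CIF price: EUR 121259.91

From FOB to CIF, the seller additionally bears: freight, insurance.
CIF price = 113160.23 + 7758.80 + 340.88 = 121259.91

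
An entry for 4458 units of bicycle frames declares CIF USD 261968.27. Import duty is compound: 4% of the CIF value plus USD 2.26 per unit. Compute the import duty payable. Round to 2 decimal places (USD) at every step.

Ad valorem component: 261968.27 × 4% = 10478.73
Specific component: 4458 × 2.26 = 10075.08
Import duty = 10478.73 + 10075.08 = 20553.81

Import duty: USD 20553.81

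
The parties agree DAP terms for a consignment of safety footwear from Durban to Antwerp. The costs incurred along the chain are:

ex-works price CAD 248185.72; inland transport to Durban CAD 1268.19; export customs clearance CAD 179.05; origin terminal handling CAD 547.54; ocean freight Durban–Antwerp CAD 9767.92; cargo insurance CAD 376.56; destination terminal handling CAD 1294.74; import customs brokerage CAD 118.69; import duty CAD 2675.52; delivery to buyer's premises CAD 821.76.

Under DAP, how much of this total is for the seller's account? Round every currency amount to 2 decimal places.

DAP: the seller bears all costs to the named destination except import duty and clearance.
Seller's account: goods 248185.72 + inland to port 1268.19 + export clearance 179.05 + origin terminal 547.54 + freight 9767.92 + insurance 376.56 + destination terminal 1294.74 + delivery 821.76 = 262441.48
Buyer's account: brokerage 118.69 + duty 2675.52 = 2794.21

Seller's account: CAD 262441.48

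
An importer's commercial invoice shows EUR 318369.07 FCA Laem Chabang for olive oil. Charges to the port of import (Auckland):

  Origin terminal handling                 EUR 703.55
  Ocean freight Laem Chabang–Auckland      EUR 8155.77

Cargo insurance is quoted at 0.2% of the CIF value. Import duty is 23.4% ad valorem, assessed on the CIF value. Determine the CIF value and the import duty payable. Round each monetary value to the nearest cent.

CIF value: EUR 327884.16; import duty: EUR 76724.89

Let C be the CIF value. C = FCA price + pre-shipment costs + freight + 0.2% × C
C − 0.2% × C = 318369.07 + 703.55 + 8155.77
0.998 × C = 327228.39
C = 327228.39 / 0.998 = 327884.16
Insurance premium = 0.2% × 327884.16 = 655.77
Import duty = 327884.16 × 23.4% = 76724.89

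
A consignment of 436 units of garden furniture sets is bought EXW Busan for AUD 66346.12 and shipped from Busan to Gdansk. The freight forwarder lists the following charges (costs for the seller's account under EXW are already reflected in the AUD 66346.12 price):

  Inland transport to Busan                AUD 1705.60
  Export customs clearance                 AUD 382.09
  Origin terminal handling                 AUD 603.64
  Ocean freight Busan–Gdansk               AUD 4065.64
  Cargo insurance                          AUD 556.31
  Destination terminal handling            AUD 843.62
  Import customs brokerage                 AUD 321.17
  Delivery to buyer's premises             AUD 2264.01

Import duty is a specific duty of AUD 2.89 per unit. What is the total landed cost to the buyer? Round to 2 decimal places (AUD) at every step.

EXW: the seller makes goods available at their premises; the buyer bears all onward costs.
CIF value = EXW price + inland to port + export clearance + origin terminal + freight + insurance = 66346.12 + 1705.60 + 382.09 + 603.64 + 4065.64 + 556.31 = 73659.40
Import duty = 436 × 2.89 = 1260.04
Buyer bears: inland to port 1705.60 + export clearance 382.09 + origin terminal 603.64 + freight 4065.64 + insurance 556.31 + destination terminal 843.62 + brokerage 321.17 + delivery 2264.01 + duty 1260.04 = 12002.12
Landed cost = invoice 66346.12 + 12002.12 = 78348.24

Total landed cost: AUD 78348.24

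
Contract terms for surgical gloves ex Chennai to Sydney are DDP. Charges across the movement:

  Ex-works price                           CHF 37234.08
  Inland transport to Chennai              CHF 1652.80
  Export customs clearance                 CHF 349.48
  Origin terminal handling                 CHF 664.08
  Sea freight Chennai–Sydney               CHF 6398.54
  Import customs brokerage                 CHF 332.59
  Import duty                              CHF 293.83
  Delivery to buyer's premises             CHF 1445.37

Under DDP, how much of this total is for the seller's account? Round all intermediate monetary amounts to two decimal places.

DDP: the seller bears all costs including import duty.
Seller's account: goods 37234.08 + inland to port 1652.80 + export clearance 349.48 + origin terminal 664.08 + freight 6398.54 + brokerage 332.59 + duty 293.83 + delivery 1445.37 = 48370.77
Buyer's account: 0.00

Seller's account: CHF 48370.77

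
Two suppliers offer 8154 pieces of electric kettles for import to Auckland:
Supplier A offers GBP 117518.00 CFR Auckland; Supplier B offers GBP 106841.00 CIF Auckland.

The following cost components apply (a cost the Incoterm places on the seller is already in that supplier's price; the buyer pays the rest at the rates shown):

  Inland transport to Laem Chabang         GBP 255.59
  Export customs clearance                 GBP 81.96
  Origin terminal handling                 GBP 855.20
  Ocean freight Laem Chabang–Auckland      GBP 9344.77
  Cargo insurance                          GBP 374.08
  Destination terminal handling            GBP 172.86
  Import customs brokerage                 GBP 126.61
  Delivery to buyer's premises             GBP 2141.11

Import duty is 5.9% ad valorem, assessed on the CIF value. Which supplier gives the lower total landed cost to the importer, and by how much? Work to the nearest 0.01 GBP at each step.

Supplier B is cheaper by GBP 11703.09

Supplier A (CFR):
CIF value = CFR price + insurance = 117518.00 + 374.08 = 117892.08
Import duty = 117892.08 × 5.9% = 6955.63
Buyer bears (A): 374.08 + 172.86 + 126.61 + 2141.11 = 2814.66
Landed cost (A) = invoice 117518.00 + 2814.66 + duty 6955.63 = 127288.29
Supplier B (CIF):
The CIF price already equals the CIF value: 106841.00
Import duty = 106841.00 × 5.9% = 6303.62
Buyer bears (B): 172.86 + 126.61 + 2141.11 = 2440.58
Landed cost (B) = invoice 106841.00 + 2440.58 + duty 6303.62 = 115585.20
Difference = |127288.29 − 115585.20| = 11703.09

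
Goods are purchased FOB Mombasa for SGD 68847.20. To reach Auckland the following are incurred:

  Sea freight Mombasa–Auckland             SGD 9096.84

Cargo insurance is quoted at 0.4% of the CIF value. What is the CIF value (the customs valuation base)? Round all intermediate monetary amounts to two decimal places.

CIF value: SGD 78257.07

Let C be the CIF value. C = FOB price + freight + 0.4% × C
C − 0.4% × C = 68847.20 + 9096.84
0.996 × C = 77944.04
C = 77944.04 / 0.996 = 78257.07
Insurance premium = 0.4% × 78257.07 = 313.03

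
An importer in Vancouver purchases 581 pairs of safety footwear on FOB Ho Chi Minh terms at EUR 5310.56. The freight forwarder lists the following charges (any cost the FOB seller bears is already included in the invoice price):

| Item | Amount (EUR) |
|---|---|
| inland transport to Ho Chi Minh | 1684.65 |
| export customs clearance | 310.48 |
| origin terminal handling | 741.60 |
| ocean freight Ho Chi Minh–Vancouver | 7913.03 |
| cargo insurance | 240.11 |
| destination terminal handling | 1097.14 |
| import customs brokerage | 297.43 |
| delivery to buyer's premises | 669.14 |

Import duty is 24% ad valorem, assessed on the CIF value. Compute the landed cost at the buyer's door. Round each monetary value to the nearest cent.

FOB: the seller bears costs until goods are on board at the origin port; the buyer bears freight, insurance and all costs thereafter.
Already in the invoice (seller's account under FOB): inland to port, export clearance, origin terminal — exclude.
CIF value = FOB price + freight + insurance = 5310.56 + 7913.03 + 240.11 = 13463.70
Import duty = 13463.70 × 24% = 3231.29
Buyer bears: freight 7913.03 + insurance 240.11 + destination terminal 1097.14 + brokerage 297.43 + delivery 669.14 + duty 3231.29 = 13448.14
Landed cost = invoice 5310.56 + 13448.14 = 18758.70

Total landed cost: EUR 18758.70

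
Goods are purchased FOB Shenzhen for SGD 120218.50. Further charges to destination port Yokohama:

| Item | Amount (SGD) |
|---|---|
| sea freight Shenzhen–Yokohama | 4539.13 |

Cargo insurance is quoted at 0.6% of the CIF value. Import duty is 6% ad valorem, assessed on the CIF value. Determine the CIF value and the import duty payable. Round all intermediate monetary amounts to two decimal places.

CIF value: SGD 125510.69; import duty: SGD 7530.64

Let C be the CIF value. C = FOB price + freight + 0.6% × C
C − 0.6% × C = 120218.50 + 4539.13
0.994 × C = 124757.63
C = 124757.63 / 0.994 = 125510.69
Insurance premium = 0.6% × 125510.69 = 753.06
Import duty = 125510.69 × 6% = 7530.64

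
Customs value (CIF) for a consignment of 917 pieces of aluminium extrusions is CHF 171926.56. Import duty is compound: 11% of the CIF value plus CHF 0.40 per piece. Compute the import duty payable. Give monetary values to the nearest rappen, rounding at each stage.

Ad valorem component: 171926.56 × 11% = 18911.92
Specific component: 917 × 0.40 = 366.80
Import duty = 18911.92 + 366.80 = 19278.72

Import duty: CHF 19278.72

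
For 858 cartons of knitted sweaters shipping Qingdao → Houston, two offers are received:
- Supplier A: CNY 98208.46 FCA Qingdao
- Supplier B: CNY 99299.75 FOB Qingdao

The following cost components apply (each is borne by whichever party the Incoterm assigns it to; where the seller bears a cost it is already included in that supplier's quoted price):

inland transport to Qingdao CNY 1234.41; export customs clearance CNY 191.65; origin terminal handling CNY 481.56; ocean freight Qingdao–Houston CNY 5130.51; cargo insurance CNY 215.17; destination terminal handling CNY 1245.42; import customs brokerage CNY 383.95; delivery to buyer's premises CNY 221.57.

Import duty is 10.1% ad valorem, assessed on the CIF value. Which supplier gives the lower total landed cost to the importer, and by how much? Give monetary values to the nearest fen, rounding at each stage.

Supplier A (FCA):
CIF value = FCA price + origin terminal + freight + insurance = 98208.46 + 481.56 + 5130.51 + 215.17 = 104035.70
Import duty = 104035.70 × 10.1% = 10507.61
Buyer bears (A): 481.56 + 5130.51 + 215.17 + 1245.42 + 383.95 + 221.57 = 7678.18
Landed cost (A) = invoice 98208.46 + 7678.18 + duty 10507.61 = 116394.25
Supplier B (FOB):
CIF value = FOB price + freight + insurance = 99299.75 + 5130.51 + 215.17 = 104645.43
Import duty = 104645.43 × 10.1% = 10569.19
Buyer bears (B): 5130.51 + 215.17 + 1245.42 + 383.95 + 221.57 = 7196.62
Landed cost (B) = invoice 99299.75 + 7196.62 + duty 10569.19 = 117065.56
Difference = |116394.25 − 117065.56| = 671.31

Supplier A is cheaper by CNY 671.31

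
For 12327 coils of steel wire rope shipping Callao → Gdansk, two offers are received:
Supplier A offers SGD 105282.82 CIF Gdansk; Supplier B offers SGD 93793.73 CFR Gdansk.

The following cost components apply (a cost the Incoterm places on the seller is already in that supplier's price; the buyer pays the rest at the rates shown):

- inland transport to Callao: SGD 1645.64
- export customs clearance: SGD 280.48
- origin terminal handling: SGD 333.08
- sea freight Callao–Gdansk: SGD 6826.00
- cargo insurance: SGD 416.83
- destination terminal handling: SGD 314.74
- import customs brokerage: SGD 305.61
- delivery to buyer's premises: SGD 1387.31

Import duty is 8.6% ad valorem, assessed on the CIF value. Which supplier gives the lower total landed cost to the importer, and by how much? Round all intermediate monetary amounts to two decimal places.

Supplier A (CIF):
The CIF price already equals the CIF value: 105282.82
Import duty = 105282.82 × 8.6% = 9054.32
Buyer bears (A): 314.74 + 305.61 + 1387.31 = 2007.66
Landed cost (A) = invoice 105282.82 + 2007.66 + duty 9054.32 = 116344.80
Supplier B (CFR):
CIF value = CFR price + insurance = 93793.73 + 416.83 = 94210.56
Import duty = 94210.56 × 8.6% = 8102.11
Buyer bears (B): 416.83 + 314.74 + 305.61 + 1387.31 = 2424.49
Landed cost (B) = invoice 93793.73 + 2424.49 + duty 8102.11 = 104320.33
Difference = |116344.80 − 104320.33| = 12024.47

Supplier B is cheaper by SGD 12024.47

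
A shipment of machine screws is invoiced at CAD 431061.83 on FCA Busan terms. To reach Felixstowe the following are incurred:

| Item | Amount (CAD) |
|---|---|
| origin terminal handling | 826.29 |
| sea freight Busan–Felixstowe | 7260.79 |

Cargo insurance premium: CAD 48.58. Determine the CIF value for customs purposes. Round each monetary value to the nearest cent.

CIF value: CAD 439197.49

CIF = FCA price + pre-shipment costs + freight + insurance
CIF = 431061.83 + 826.29 + 7260.79 + 48.58 = 439197.49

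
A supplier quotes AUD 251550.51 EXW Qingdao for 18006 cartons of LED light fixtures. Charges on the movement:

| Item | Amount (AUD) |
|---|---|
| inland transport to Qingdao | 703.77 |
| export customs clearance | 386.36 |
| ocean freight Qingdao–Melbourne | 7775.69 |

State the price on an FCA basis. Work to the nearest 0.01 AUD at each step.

Not relevant to the conversion: freight — on the buyer under both terms; not part of either seller's price.
From EXW to FCA, the seller additionally bears: inland to port, export clearance.
FCA price = 251550.51 + 703.77 + 386.36 = 252640.64

FCA price: AUD 252640.64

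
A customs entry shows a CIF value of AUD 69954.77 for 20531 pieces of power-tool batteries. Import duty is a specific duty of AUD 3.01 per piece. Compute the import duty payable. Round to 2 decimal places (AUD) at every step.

Import duty = 20531 × 3.01 = 61798.31

Import duty: AUD 61798.31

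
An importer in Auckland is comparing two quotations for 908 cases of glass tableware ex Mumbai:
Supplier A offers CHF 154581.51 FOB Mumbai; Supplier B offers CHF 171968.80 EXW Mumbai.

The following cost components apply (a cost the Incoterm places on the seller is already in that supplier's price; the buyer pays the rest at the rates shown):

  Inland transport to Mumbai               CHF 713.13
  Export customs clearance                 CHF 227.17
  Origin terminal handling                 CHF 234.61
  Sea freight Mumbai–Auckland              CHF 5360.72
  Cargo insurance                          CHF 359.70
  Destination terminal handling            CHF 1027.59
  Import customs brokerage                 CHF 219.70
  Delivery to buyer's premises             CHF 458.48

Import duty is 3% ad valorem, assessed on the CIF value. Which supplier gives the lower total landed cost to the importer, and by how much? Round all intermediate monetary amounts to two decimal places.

Supplier A is cheaper by CHF 19119.06

Supplier A (FOB):
CIF value = FOB price + freight + insurance = 154581.51 + 5360.72 + 359.70 = 160301.93
Import duty = 160301.93 × 3% = 4809.06
Buyer bears (A): 5360.72 + 359.70 + 1027.59 + 219.70 + 458.48 = 7426.19
Landed cost (A) = invoice 154581.51 + 7426.19 + duty 4809.06 = 166816.76
Supplier B (EXW):
CIF value = EXW price + inland to port + export clearance + origin terminal + freight + insurance = 171968.80 + 713.13 + 227.17 + 234.61 + 5360.72 + 359.70 = 178864.13
Import duty = 178864.13 × 3% = 5365.92
Buyer bears (B): 713.13 + 227.17 + 234.61 + 5360.72 + 359.70 + 1027.59 + 219.70 + 458.48 = 8601.10
Landed cost (B) = invoice 171968.80 + 8601.10 + duty 5365.92 = 185935.82
Difference = |166816.76 − 185935.82| = 19119.06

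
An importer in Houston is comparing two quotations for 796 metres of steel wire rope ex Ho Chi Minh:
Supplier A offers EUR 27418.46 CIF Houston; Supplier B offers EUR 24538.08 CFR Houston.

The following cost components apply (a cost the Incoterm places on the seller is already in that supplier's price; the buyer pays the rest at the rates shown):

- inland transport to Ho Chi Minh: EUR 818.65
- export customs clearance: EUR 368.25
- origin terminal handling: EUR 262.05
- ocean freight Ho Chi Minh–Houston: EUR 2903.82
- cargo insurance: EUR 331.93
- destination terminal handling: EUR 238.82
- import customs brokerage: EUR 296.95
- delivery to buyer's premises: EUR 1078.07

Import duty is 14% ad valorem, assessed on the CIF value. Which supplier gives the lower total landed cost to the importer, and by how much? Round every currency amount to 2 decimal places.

Supplier A (CIF):
The CIF price already equals the CIF value: 27418.46
Import duty = 27418.46 × 14% = 3838.58
Buyer bears (A): 238.82 + 296.95 + 1078.07 = 1613.84
Landed cost (A) = invoice 27418.46 + 1613.84 + duty 3838.58 = 32870.88
Supplier B (CFR):
CIF value = CFR price + insurance = 24538.08 + 331.93 = 24870.01
Import duty = 24870.01 × 14% = 3481.80
Buyer bears (B): 331.93 + 238.82 + 296.95 + 1078.07 = 1945.77
Landed cost (B) = invoice 24538.08 + 1945.77 + duty 3481.80 = 29965.65
Difference = |32870.88 − 29965.65| = 2905.23

Supplier B is cheaper by EUR 2905.23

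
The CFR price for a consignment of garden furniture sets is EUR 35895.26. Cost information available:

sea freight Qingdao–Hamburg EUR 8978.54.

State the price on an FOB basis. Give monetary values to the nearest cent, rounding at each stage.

From CFR to FOB, the seller no longer bears: freight.
FOB price = 35895.26 − 8978.54 = 26916.72

FOB price: EUR 26916.72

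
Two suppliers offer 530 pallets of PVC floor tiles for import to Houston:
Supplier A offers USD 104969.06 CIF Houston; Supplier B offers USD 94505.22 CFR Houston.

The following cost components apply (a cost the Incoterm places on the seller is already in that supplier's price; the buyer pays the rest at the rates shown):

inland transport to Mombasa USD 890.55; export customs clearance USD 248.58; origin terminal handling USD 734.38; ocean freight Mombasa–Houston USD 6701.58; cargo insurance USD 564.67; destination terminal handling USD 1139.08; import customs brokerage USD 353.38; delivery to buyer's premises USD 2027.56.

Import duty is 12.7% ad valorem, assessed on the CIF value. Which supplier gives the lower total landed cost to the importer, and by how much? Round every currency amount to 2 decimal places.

Supplier A (CIF):
The CIF price already equals the CIF value: 104969.06
Import duty = 104969.06 × 12.7% = 13331.07
Buyer bears (A): 1139.08 + 353.38 + 2027.56 = 3520.02
Landed cost (A) = invoice 104969.06 + 3520.02 + duty 13331.07 = 121820.15
Supplier B (CFR):
CIF value = CFR price + insurance = 94505.22 + 564.67 = 95069.89
Import duty = 95069.89 × 12.7% = 12073.88
Buyer bears (B): 564.67 + 1139.08 + 353.38 + 2027.56 = 4084.69
Landed cost (B) = invoice 94505.22 + 4084.69 + duty 12073.88 = 110663.79
Difference = |121820.15 − 110663.79| = 11156.36

Supplier B is cheaper by USD 11156.36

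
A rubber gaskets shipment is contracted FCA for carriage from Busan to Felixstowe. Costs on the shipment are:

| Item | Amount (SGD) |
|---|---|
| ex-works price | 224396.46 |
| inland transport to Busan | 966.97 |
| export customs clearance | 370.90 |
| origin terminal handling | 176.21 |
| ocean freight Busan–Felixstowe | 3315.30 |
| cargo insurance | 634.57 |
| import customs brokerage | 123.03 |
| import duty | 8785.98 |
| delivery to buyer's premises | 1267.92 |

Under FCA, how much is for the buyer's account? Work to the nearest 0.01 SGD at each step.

FCA: the seller delivers export-cleared goods to the carrier; the buyer bears costs from that point.
Seller's account: goods 224396.46 + inland to port 966.97 + export clearance 370.90 = 225734.33
Buyer's account: origin terminal 176.21 + freight 3315.30 + insurance 634.57 + brokerage 123.03 + duty 8785.98 + delivery 1267.92 = 14303.01

Buyer's account: SGD 14303.01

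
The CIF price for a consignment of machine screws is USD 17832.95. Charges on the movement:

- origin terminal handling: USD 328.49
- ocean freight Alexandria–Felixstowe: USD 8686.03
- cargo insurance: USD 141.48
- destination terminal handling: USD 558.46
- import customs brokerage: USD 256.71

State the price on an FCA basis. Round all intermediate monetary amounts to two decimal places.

Not relevant to the conversion: brokerage, destination terminal — on the buyer under both terms; not part of either seller's price.
From CIF to FCA, the seller no longer bears: origin terminal, freight, insurance.
FCA price = 17832.95 − 328.49 − 8686.03 − 141.48 = 8676.95

FCA price: USD 8676.95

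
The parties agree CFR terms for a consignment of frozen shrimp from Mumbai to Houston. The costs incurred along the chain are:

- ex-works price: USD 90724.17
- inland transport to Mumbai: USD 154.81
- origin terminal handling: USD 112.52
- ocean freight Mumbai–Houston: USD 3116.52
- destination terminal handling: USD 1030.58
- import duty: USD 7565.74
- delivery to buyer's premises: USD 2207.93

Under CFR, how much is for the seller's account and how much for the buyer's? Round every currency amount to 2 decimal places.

Seller: USD 94108.02; buyer: USD 10804.25

CFR: the seller pays costs through ocean freight to the destination port, but not insurance.
Seller's account: goods 90724.17 + inland to port 154.81 + origin terminal 112.52 + freight 3116.52 = 94108.02
Buyer's account: destination terminal 1030.58 + duty 7565.74 + delivery 2207.93 = 10804.25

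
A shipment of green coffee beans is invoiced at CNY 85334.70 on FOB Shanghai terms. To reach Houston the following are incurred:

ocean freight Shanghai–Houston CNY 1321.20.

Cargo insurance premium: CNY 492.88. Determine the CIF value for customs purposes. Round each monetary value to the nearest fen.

CIF = FOB price + freight + insurance
CIF = 85334.70 + 1321.20 + 492.88 = 87148.78

CIF value: CNY 87148.78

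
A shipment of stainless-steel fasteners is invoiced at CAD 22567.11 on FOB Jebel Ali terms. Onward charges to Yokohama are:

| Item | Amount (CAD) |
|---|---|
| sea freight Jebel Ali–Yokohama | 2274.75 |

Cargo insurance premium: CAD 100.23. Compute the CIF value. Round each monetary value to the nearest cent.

CIF value: CAD 24942.09

CIF = FOB price + freight + insurance
CIF = 22567.11 + 2274.75 + 100.23 = 24942.09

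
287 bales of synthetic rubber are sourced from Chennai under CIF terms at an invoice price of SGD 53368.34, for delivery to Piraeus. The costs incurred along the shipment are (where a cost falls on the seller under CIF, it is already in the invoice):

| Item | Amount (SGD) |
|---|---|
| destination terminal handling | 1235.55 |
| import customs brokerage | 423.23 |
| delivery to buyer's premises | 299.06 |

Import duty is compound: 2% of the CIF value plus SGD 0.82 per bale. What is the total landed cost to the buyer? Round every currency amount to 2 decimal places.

Total landed cost: SGD 56628.89

CIF: the seller pays costs through ocean freight and marine insurance to the destination port.
The CIF price already equals the CIF value: 53368.34
Ad valorem component: 53368.34 × 2% = 1067.37
Specific component: 287 × 0.82 = 235.34
Import duty = 1067.37 + 235.34 = 1302.71
Buyer bears: destination terminal 1235.55 + brokerage 423.23 + delivery 299.06 + duty 1302.71 = 3260.55
Landed cost = invoice 53368.34 + 3260.55 = 56628.89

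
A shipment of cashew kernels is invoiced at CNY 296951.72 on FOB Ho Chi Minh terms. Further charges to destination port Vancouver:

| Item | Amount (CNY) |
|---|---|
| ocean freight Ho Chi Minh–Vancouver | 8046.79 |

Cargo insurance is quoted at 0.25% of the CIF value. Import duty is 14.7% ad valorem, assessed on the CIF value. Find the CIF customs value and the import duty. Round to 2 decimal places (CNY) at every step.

CIF value: CNY 305762.92; import duty: CNY 44947.15

Let C be the CIF value. C = FOB price + freight + 0.25% × C
C − 0.25% × C = 296951.72 + 8046.79
0.9975 × C = 304998.51
C = 304998.51 / 0.9975 = 305762.92
Insurance premium = 0.25% × 305762.92 = 764.41
Import duty = 305762.92 × 14.7% = 44947.15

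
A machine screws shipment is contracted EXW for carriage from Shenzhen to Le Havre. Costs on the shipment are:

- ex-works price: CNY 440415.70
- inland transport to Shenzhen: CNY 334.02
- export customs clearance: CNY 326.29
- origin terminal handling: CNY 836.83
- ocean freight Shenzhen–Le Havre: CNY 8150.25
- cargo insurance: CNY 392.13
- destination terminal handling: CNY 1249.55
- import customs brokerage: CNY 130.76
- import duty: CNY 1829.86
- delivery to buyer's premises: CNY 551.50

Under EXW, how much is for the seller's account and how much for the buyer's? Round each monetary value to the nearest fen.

EXW: the seller makes goods available at their premises; the buyer bears all onward costs.
Seller's account: goods 440415.70 = 440415.70
Buyer's account: inland to port 334.02 + export clearance 326.29 + origin terminal 836.83 + freight 8150.25 + insurance 392.13 + destination terminal 1249.55 + brokerage 130.76 + duty 1829.86 + delivery 551.50 = 13801.19

Seller: CNY 440415.70; buyer: CNY 13801.19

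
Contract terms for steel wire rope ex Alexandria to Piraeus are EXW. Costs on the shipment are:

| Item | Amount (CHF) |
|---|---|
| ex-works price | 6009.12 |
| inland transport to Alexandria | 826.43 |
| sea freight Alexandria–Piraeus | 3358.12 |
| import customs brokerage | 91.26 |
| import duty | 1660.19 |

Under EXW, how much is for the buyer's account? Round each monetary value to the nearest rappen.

Buyer's account: CHF 5936.00

EXW: the seller makes goods available at their premises; the buyer bears all onward costs.
Seller's account: goods 6009.12 = 6009.12
Buyer's account: inland to port 826.43 + freight 3358.12 + brokerage 91.26 + duty 1660.19 = 5936.00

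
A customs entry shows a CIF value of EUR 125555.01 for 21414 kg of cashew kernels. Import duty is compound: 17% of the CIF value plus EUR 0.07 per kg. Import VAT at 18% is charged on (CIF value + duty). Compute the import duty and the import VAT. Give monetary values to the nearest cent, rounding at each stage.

Import duty: EUR 22843.33; import VAT: EUR 26711.70

Ad valorem component: 125555.01 × 17% = 21344.35
Specific component: 21414 × 0.07 = 1498.98
Import duty = 21344.35 + 1498.98 = 22843.33
VAT base = CIF + duty = 125555.01 + 22843.33 = 148398.34
Import VAT = 148398.34 × 18% = 26711.70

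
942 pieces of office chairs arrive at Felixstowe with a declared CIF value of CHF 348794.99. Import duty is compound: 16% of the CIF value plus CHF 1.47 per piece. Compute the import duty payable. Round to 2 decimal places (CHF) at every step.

Ad valorem component: 348794.99 × 16% = 55807.20
Specific component: 942 × 1.47 = 1384.74
Import duty = 55807.20 + 1384.74 = 57191.94

Import duty: CHF 57191.94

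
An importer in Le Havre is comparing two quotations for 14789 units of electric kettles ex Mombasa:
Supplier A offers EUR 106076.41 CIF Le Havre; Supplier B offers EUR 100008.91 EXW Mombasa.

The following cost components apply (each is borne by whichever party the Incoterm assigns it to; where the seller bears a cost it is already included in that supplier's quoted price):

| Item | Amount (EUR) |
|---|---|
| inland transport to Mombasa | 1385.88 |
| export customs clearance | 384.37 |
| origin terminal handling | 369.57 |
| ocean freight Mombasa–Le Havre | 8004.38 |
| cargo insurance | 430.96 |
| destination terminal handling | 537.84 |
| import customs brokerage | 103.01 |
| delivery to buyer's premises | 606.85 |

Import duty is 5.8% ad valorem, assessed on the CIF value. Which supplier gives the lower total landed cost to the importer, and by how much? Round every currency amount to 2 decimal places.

Supplier A is cheaper by EUR 4769.11

Supplier A (CIF):
The CIF price already equals the CIF value: 106076.41
Import duty = 106076.41 × 5.8% = 6152.43
Buyer bears (A): 537.84 + 103.01 + 606.85 = 1247.70
Landed cost (A) = invoice 106076.41 + 1247.70 + duty 6152.43 = 113476.54
Supplier B (EXW):
CIF value = EXW price + inland to port + export clearance + origin terminal + freight + insurance = 100008.91 + 1385.88 + 384.37 + 369.57 + 8004.38 + 430.96 = 110584.07
Import duty = 110584.07 × 5.8% = 6413.88
Buyer bears (B): 1385.88 + 384.37 + 369.57 + 8004.38 + 430.96 + 537.84 + 103.01 + 606.85 = 11822.86
Landed cost (B) = invoice 100008.91 + 11822.86 + duty 6413.88 = 118245.65
Difference = |113476.54 − 118245.65| = 4769.11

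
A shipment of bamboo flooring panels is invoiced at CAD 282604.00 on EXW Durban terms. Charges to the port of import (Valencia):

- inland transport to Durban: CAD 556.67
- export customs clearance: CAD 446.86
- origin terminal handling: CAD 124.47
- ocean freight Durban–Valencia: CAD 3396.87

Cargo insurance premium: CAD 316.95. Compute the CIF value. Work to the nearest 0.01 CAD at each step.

CIF value: CAD 287445.82

CIF = EXW price + pre-shipment costs + freight + insurance
CIF = 282604.00 + 556.67 + 446.86 + 124.47 + 3396.87 + 316.95 = 287445.82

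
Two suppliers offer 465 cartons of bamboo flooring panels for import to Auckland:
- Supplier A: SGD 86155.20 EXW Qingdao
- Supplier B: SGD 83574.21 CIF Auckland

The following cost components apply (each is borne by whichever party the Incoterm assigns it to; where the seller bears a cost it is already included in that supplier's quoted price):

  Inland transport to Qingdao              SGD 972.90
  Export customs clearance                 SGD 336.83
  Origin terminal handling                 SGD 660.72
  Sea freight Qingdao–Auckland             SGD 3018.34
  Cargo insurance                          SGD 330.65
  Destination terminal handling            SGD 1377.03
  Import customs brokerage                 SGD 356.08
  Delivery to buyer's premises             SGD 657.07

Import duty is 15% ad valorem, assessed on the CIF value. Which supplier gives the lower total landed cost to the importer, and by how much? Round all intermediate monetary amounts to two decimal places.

Supplier A (EXW):
CIF value = EXW price + inland to port + export clearance + origin terminal + freight + insurance = 86155.20 + 972.90 + 336.83 + 660.72 + 3018.34 + 330.65 = 91474.64
Import duty = 91474.64 × 15% = 13721.20
Buyer bears (A): 972.90 + 336.83 + 660.72 + 3018.34 + 330.65 + 1377.03 + 356.08 + 657.07 = 7709.62
Landed cost (A) = invoice 86155.20 + 7709.62 + duty 13721.20 = 107586.02
Supplier B (CIF):
The CIF price already equals the CIF value: 83574.21
Import duty = 83574.21 × 15% = 12536.13
Buyer bears (B): 1377.03 + 356.08 + 657.07 = 2390.18
Landed cost (B) = invoice 83574.21 + 2390.18 + duty 12536.13 = 98500.52
Difference = |107586.02 − 98500.52| = 9085.50

Supplier B is cheaper by SGD 9085.50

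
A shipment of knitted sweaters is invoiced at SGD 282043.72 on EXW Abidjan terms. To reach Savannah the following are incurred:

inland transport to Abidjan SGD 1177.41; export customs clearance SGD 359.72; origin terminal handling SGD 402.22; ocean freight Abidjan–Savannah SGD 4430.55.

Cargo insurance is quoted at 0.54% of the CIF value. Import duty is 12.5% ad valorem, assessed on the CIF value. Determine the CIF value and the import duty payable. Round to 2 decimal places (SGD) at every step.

CIF value: SGD 289979.51; import duty: SGD 36247.44

Let C be the CIF value. C = EXW price + pre-shipment costs + freight + 0.54% × C
C − 0.54% × C = 282043.72 + 1177.41 + 359.72 + 402.22 + 4430.55
0.9946 × C = 288413.62
C = 288413.62 / 0.9946 = 289979.51
Insurance premium = 0.54% × 289979.51 = 1565.89
Import duty = 289979.51 × 12.5% = 36247.44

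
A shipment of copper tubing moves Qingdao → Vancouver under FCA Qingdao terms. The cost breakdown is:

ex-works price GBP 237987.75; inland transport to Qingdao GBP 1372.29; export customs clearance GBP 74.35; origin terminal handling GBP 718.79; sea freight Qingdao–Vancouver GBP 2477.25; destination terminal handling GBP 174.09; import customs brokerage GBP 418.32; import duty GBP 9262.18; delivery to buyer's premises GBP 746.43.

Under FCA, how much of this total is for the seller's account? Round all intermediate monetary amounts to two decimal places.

FCA: the seller delivers export-cleared goods to the carrier; the buyer bears costs from that point.
Seller's account: goods 237987.75 + inland to port 1372.29 + export clearance 74.35 = 239434.39
Buyer's account: origin terminal 718.79 + freight 2477.25 + destination terminal 174.09 + brokerage 418.32 + duty 9262.18 + delivery 746.43 = 13797.06

Seller's account: GBP 239434.39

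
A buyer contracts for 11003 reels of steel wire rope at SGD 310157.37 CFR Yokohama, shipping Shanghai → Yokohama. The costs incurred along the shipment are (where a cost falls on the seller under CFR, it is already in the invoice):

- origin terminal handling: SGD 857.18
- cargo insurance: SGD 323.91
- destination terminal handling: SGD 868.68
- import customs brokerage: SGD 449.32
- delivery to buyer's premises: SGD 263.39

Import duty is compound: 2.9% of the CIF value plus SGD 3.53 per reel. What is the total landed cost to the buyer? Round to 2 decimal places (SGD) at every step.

Total landed cost: SGD 359907.22

CFR: the seller pays costs through ocean freight to the destination port, but not insurance.
Already in the invoice (seller's account under CFR): origin terminal — exclude.
CIF value = CFR price + insurance = 310157.37 + 323.91 = 310481.28
Ad valorem component: 310481.28 × 2.9% = 9003.96
Specific component: 11003 × 3.53 = 38840.59
Import duty = 9003.96 + 38840.59 = 47844.55
Buyer bears: insurance 323.91 + destination terminal 868.68 + brokerage 449.32 + delivery 263.39 + duty 47844.55 = 49749.85
Landed cost = invoice 310157.37 + 49749.85 = 359907.22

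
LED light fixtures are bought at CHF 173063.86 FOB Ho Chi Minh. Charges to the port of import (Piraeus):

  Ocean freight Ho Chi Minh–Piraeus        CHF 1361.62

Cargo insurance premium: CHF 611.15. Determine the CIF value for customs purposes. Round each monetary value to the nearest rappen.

CIF = FOB price + freight + insurance
CIF = 173063.86 + 1361.62 + 611.15 = 175036.63

CIF value: CHF 175036.63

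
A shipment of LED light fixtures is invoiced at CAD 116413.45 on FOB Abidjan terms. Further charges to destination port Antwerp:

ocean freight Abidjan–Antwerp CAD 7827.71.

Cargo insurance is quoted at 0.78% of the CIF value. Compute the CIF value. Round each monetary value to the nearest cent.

CIF value: CAD 125217.86

Let C be the CIF value. C = FOB price + freight + 0.78% × C
C − 0.78% × C = 116413.45 + 7827.71
0.9922 × C = 124241.16
C = 124241.16 / 0.9922 = 125217.86
Insurance premium = 0.78% × 125217.86 = 976.70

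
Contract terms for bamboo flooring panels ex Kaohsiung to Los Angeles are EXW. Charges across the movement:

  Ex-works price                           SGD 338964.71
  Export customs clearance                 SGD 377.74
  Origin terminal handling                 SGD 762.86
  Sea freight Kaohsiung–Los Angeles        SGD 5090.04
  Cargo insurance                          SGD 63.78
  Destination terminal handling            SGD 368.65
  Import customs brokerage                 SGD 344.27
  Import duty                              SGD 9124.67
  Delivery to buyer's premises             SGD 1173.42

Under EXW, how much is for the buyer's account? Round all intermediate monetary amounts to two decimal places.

EXW: the seller makes goods available at their premises; the buyer bears all onward costs.
Seller's account: goods 338964.71 = 338964.71
Buyer's account: export clearance 377.74 + origin terminal 762.86 + freight 5090.04 + insurance 63.78 + destination terminal 368.65 + brokerage 344.27 + duty 9124.67 + delivery 1173.42 = 17305.43

Buyer's account: SGD 17305.43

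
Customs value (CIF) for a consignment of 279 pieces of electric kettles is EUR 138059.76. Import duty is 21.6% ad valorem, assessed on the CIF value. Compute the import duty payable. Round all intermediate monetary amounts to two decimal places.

Import duty: EUR 29820.91

Import duty = 138059.76 × 21.6% = 29820.91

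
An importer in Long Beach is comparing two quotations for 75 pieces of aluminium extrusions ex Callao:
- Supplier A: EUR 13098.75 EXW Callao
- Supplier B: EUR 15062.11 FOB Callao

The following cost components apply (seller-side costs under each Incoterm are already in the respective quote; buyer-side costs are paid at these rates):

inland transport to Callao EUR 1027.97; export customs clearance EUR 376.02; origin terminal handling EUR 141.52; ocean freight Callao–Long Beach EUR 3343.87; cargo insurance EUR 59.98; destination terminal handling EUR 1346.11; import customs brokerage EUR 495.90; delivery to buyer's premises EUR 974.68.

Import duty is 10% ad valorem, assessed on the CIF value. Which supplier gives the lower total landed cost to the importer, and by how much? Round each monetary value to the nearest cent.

Supplier A (EXW):
CIF value = EXW price + inland to port + export clearance + origin terminal + freight + insurance = 13098.75 + 1027.97 + 376.02 + 141.52 + 3343.87 + 59.98 = 18048.11
Import duty = 18048.11 × 10% = 1804.81
Buyer bears (A): 1027.97 + 376.02 + 141.52 + 3343.87 + 59.98 + 1346.11 + 495.90 + 974.68 = 7766.05
Landed cost (A) = invoice 13098.75 + 7766.05 + duty 1804.81 = 22669.61
Supplier B (FOB):
CIF value = FOB price + freight + insurance = 15062.11 + 3343.87 + 59.98 = 18465.96
Import duty = 18465.96 × 10% = 1846.60
Buyer bears (B): 3343.87 + 59.98 + 1346.11 + 495.90 + 974.68 = 6220.54
Landed cost (B) = invoice 15062.11 + 6220.54 + duty 1846.60 = 23129.25
Difference = |22669.61 − 23129.25| = 459.64

Supplier A is cheaper by EUR 459.64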